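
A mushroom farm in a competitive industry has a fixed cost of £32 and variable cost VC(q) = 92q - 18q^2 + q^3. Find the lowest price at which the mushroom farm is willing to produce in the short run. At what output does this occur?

The shutdown price is the minimum of AVC. VC = 92q - 18q^2 + q^3, so AVC = 92 - 18q + q^2.
At the minimum of AVC, MC = AVC. MC = 92 - 36q + 3q^2; setting MC = AVC gives 2q^2 - 18q = 0, so q = 9. min AVC = 11.
So the shutdown price is £11.

£11 per unit, at q = 9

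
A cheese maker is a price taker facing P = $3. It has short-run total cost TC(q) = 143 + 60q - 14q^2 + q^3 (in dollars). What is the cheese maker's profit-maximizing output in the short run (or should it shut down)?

Shut down

From TC, MC = TC'(q) = 60 - 28q + 3q^2 and AVC = VC/q = 60 - 14q + q^2.
The AVC parabola has its vertex at q = 14/2 = 7, where AVC = 60 - 14·7 + 7^2 = $11.
P = $3 lies below min AVC = $11; no output level covers variable cost.
The firm minimizes its loss by shutting down and losing only its fixed cost of $143.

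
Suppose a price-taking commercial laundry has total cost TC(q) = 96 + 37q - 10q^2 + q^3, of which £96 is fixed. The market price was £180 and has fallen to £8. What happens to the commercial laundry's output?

AVC = 37 - 10q + q^2, minimized at q = 5 where min AVC = £12. MC = 37 - 20q + 3q^2.
At P = £180 ≥ min AVC, set P = MC on the rising branch: q = 11.
At P = £8 < min AVC = £12, price no longer covers variable cost at any output, so the firm shuts down: q = 0.

Output falls from 11 to 0 (the firm shuts down)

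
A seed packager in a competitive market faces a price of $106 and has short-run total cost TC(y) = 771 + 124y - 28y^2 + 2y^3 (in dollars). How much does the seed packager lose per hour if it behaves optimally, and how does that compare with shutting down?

AVC = 124 - 28y + 2y^2 has its minimum $26 at y = 7; price $106 clears that bar, so the firm operates.
MC = 124 - 56y + 6y^2. Setting P = MC and taking the root on the rising branch gives y* = 9.
TR = 106·9 = 954. TC = 771 + 306 = 1077. Profit = 954 − 1077 = -$123.
That loss of $123 beats the $771 the firm would lose by shutting down; producing recovers $648 of fixed cost.

Profit = -$123 at y = 9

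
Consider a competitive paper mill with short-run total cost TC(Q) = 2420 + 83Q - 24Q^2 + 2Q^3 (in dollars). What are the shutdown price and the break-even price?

AVC = 83 - 24Q + 2Q^2; minimized at Q = 6, giving min AVC = $11. That is the shutdown price.
ATC = 2420/Q + 83 - 24Q + 2Q^2. Setting dATC/dQ = −2420/Q^2 − 24 + 4Q = 0 gives Q = 11 (since 4·11^3 − 24·11^2 = 2420).
min ATC = 2420/11 + 83 − 24·11 + 2·11^2 = $281. That is the break-even price.
For $11 ≤ P < $281 the firm produces at a loss; below $11 it shuts down.

Shutdown price = $11; break-even price = $281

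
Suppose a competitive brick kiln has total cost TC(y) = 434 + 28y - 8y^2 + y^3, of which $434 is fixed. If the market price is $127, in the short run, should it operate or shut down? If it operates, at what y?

Produce at y = 9

Strip out fixed cost: VC = 28y - 8y^2 + y^3. Then AVC = 28 - 8y + y^2 and MC = 28 - 16y + 3y^2.
AVC is minimized where dAVC/dy = -8 + 2y = 0, at y = 4; min AVC = 28 - 8·4 + 4^2 = $12.
Since P = $127 ≥ min AVC = $12, price covers variable cost and the firm should produce.
P = MC gives -99 - 16y + 3y^2 = 0, with roots -11/3 and 9. Take the larger (rising MC): y* = 9.
Check: AVC at y = 9 is $37 ≤ P, so revenue covers variable cost.
Profit = P·y − TC = 127·9 − 767 = $376.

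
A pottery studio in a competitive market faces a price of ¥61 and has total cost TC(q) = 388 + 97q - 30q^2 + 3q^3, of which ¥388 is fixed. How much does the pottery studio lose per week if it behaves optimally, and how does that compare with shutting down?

Profit = -¥172 at q = 6

AVC = 97 - 30q + 3q^2; min AVC = ¥22 at q = 5. Since P = ¥61 ≥ min AVC, the firm produces.
MC = 97 - 60q + 9q^2. Setting P = MC and taking the root on the rising branch gives q* = 6.
TR = 61·6 = 366. TC = 388 + 150 = 538. Profit = 366 − 538 = -¥172.
That loss of ¥172 beats the ¥388 the firm would lose by shutting down; producing recovers ¥216 of fixed cost.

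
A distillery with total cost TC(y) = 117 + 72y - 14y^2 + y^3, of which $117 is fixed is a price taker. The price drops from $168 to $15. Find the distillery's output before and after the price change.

AVC = 72 - 14y + y^2, minimized at y = 7 where min AVC = $23. MC = 72 - 28y + 3y^2.
At P = $168 ≥ min AVC, set P = MC on the rising branch: y = 12.
At P = $15 < min AVC = $23, price no longer covers variable cost at any output, so the firm shuts down: y = 0.

Output falls from 12 to 0 (the firm shuts down)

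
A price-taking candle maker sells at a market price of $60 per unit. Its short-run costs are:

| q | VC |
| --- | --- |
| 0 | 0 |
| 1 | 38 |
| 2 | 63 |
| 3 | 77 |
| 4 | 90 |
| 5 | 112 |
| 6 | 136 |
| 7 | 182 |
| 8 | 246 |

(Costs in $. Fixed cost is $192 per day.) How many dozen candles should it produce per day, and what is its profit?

q = 7; profit = $46

Profit at each row (π = 60q − TC): q=0: -192; q=1: -170; q=2: -135; q=3: -89; q=4: -42; q=5: -4; q=6: 32; q=7: 46; q=8: 42.
Profit is maximized at q = 7. AVC there is 182/7 = $26 ≤ P, so producing beats shutting down (which would give -$192).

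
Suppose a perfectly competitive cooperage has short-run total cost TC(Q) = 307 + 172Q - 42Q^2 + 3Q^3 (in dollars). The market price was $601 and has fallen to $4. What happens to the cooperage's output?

Output falls from 13 to 0 (the firm shuts down)

MC = 172 - 84Q + 9Q^2; the shutdown threshold is min AVC = $25 (at Q = 7).
At P = $601 ≥ min AVC, set P = MC on the rising branch: Q = 13.
At P = $4 < min AVC = $25, price no longer covers variable cost at any output, so the firm shuts down: Q = 0.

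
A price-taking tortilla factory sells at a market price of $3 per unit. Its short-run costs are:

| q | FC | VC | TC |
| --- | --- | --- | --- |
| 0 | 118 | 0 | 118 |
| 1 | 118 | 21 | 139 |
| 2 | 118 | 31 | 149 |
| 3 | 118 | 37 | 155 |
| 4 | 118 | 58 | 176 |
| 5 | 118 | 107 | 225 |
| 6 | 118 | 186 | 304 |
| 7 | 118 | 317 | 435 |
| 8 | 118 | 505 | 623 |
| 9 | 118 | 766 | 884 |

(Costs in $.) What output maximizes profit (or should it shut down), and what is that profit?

q = 0 (shut down); profit = -$118

Profit at each row (π = 3q − TC): q=0: -118; q=1: -136; q=2: -143; q=3: -146; q=4: -164; q=5: -210; q=6: -286; q=7: -414; q=8: -599; q=9: -857.
Profit is highest at q = 0. Equivalently, the lowest AVC in the table is 37/3 ≈ $12.33 at q = 3, and P = $3 falls below it — price never covers variable cost, so the firm shuts down and loses only its fixed cost.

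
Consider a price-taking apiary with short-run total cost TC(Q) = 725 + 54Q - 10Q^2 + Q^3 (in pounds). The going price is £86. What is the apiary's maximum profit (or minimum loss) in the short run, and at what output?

AVC = 54 - 10Q + Q^2; min AVC = £29 at Q = 5. Since P = £86 ≥ min AVC, the firm produces.
With MC = 54 - 20Q + 3Q^2, P = MC on the upward-sloping part at Q* = 8.
TR = 86·8 = 688. TC = 725 + 304 = 1029. Profit = 688 − 1029 = -£341.
By producing, the firm covers all variable cost plus £384 of fixed cost; shutting down would lose the full £725.

Profit = -£341 at Q = 8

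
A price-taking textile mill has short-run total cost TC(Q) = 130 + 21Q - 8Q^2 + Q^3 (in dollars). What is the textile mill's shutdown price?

$5 per unit

The firm shuts down when price falls below the minimum of average variable cost. AVC = VC/Q = 21 - 8Q + Q^2.
At the minimum of AVC, MC = AVC. MC = 21 - 16Q + 3Q^2; setting MC = AVC gives 2Q^2 - 8Q = 0, so Q = 4. min AVC = 5.
The firm shuts down for any P below $5.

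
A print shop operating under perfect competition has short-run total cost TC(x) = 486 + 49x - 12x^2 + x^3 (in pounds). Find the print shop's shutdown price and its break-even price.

Shutdown price = £13; break-even price = £76

AVC = 49 - 12x + x^2; minimized at x = 6, giving min AVC = £13. That is the shutdown price.
ATC = 486/x + 49 - 12x + x^2. Setting dATC/dx = −486/x^2 − 12 + 2x = 0 gives x = 9 (since 2·9^3 − 12·9^2 = 486).
min ATC = 486/9 + 49 − 12·9 + 9^2 = £76. That is the break-even price.
For £13 ≤ P < £76 the firm produces at a loss; below £13 it shuts down.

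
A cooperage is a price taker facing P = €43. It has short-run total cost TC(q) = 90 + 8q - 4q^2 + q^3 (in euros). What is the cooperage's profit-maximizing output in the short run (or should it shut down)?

Produce at q = 5

Variable cost is VC = 8q - 4q^2 + q^3, so AVC = VC/q = 8 - 4q + q^2 and MC = dTC/dq = 8 - 8q + 3q^2.
AVC is minimized where dAVC/dq = -4 + 2q = 0, at q = 2; min AVC = 8 - 4·2 + 2^2 = €4.
P = €43 exceeds min AVC = €4, so the firm stays open.
Set P = MC: 43 = 8 - 8q + 3q^2 → -35 - 8q + 3q^2 = 0. The roots are q = -7/3 and q = 5; the profit-maximizing output is on the rising part of MC, so q* = 5.
Check: AVC at q = 5 is €13 ≤ P, so revenue covers variable cost.
Profit = P·q − TC = 43·5 − 155 = €60.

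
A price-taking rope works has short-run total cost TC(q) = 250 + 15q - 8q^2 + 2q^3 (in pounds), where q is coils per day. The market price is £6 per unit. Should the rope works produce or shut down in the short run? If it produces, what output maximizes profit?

Variable cost is VC = 15q - 8q^2 + 2q^3, so AVC = VC/q = 15 - 8q + 2q^2 and MC = dTC/dq = 15 - 16q + 6q^2.
The AVC parabola has its vertex at q = 8/4 = 2, where AVC = 15 - 8·2 + 2·2^2 = £7.
With P < min AVC (£6 < £7), every unit sold adds to the loss.
Best response: produce nothing and absorb the £250 fixed cost.

Shut down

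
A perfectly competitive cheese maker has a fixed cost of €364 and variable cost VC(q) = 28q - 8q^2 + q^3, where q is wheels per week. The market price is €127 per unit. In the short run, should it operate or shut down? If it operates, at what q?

From TC, MC = TC'(q) = 28 - 16q + 3q^2 and AVC = VC/q = 28 - 8q + q^2.
The AVC parabola has its vertex at q = 8/2 = 4, where AVC = 28 - 8·4 + 4^2 = €12.
P = €127 exceeds min AVC = €12, so the firm stays open.
Set P = MC: 127 = 28 - 16q + 3q^2 → -99 - 16q + 3q^2 = 0. The roots are q = -11/3 and q = 9; the profit-maximizing output is on the rising part of MC, so q* = 9.
Check: AVC at q = 9 is €37 ≤ P, so revenue covers variable cost.
Profit = P·q − TC = 127·9 − 697 = €446.

Produce at q = 9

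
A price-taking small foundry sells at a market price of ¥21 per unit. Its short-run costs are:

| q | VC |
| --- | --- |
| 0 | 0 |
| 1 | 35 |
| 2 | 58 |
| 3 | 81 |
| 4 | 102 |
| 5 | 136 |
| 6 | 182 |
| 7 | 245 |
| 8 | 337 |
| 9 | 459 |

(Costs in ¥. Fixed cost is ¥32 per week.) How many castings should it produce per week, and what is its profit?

Profit at each row (π = 21q − TC): q=0: -32; q=1: -46; q=2: -48; q=3: -50; q=4: -50; q=5: -63; q=6: -88; q=7: -130; q=8: -201; q=9: -302.
Profit is highest at q = 0. Equivalently, the lowest AVC in the table is 102/4 ≈ ¥25.50 at q = 4, and P = ¥21 falls below it — price never covers variable cost, so the firm shuts down and loses only its fixed cost.

q = 0 (shut down); profit = -¥32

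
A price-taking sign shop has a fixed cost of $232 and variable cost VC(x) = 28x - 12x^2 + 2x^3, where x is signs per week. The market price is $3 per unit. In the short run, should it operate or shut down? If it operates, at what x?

Variable cost is VC = 28x - 12x^2 + 2x^3, so AVC = VC/x = 28 - 12x + 2x^2 and MC = dTC/dx = 28 - 24x + 6x^2.
The AVC parabola has its vertex at x = 12/4 = 3, where AVC = 28 - 12·3 + 2·3^2 = $10.
P = $3 lies below min AVC = $10; no output level covers variable cost.
The firm minimizes its loss by shutting down and losing only its fixed cost of $232.

Shut down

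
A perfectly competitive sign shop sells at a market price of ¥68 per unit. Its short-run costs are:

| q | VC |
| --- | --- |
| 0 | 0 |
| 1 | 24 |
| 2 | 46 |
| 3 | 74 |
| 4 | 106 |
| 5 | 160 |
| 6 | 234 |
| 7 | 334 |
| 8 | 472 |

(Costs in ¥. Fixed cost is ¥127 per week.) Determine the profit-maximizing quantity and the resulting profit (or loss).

Tabulate TR − TC: q=0: -127; q=1: -83; q=2: -37; q=3: 3; q=4: 39; q=5: 53; q=6: 47; q=7: 15; q=8: -55.
Profit is maximized at q = 5. AVC there is 160/5 = ¥32 ≤ P, so producing beats shutting down (which would give -¥127).

q = 5; profit = ¥53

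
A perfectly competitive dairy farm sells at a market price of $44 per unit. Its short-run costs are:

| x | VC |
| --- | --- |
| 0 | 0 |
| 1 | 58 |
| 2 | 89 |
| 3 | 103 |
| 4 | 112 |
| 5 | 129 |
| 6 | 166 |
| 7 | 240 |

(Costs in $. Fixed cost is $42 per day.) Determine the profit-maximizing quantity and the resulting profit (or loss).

x = 6; profit = $56

Compute π = P·x − TC at each output: x=0: -42; x=1: -56; x=2: -43; x=3: -13; x=4: 22; x=5: 49; x=6: 56; x=7: 26.
Profit is maximized at x = 6. AVC there is 166/6 = $27.67 ≤ P, so producing beats shutting down (which would give -$42).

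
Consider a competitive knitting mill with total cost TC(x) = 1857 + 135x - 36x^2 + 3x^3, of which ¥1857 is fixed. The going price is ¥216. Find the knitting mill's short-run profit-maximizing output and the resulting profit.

AVC = 135 - 36x + 3x^2; min AVC = ¥27 at x = 6. Since P = ¥216 ≥ min AVC, the firm produces.
With MC = 135 - 72x + 9x^2, P = MC on the upward-sloping part at x* = 9.
TR = 216·9 = 1944. TC = 1857 + 486 = 2343. Profit = 1944 − 2343 = -¥399.
That loss of ¥399 beats the ¥1857 the firm would lose by shutting down; producing recovers ¥1458 of fixed cost.

Profit = -¥399 at x = 9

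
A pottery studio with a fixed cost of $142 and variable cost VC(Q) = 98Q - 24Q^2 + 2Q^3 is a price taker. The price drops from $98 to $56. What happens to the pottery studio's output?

AVC = 98 - 24Q + 2Q^2, minimized at Q = 6 where min AVC = $26. MC = 98 - 48Q + 6Q^2.
With P = $98 above the shutdown price, P = MC gives Q = 8.
At P = $56 ≥ min AVC, set P = MC: Q = 7. The firm stays open but cuts output.

Output falls from 8 to 7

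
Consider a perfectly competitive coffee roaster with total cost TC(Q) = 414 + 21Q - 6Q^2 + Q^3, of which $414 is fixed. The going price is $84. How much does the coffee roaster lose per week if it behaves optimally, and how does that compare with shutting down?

AVC = 21 - 6Q + Q^2 has its minimum $12 at Q = 3; price $84 clears that bar, so the firm operates.
With MC = 21 - 12Q + 3Q^2, P = MC on the upward-sloping part at Q* = 7.
TR = 84·7 = 588. TC = 414 + 196 = 610. Profit = 588 − 610 = -$22.
Shutting down would mean losing the fixed cost of $414, so operating at a loss of $22 is better by $392.

Profit = -$22 at Q = 7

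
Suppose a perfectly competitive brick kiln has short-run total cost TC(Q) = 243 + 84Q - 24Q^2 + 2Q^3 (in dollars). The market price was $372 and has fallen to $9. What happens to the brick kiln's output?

MC = 84 - 48Q + 6Q^2; the shutdown threshold is min AVC = $12 (at Q = 6).
With P = $372 above the shutdown price, P = MC gives Q = 12.
At P = $9 < min AVC = $12, price no longer covers variable cost at any output, so the firm shuts down: Q = 0.

Output falls from 12 to 0 (the firm shuts down)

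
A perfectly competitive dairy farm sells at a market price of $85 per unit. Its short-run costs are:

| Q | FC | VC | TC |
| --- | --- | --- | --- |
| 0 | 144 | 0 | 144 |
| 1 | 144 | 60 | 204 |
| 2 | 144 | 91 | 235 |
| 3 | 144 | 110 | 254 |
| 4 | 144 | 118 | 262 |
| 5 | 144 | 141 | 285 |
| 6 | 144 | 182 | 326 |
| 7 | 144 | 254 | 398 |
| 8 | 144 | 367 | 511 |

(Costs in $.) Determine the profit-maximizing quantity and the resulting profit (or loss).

Tabulate TR − TC: Q=0: -144; Q=1: -119; Q=2: -65; Q=3: 1; Q=4: 78; Q=5: 140; Q=6: 184; Q=7: 197; Q=8: 169.
Profit is maximized at Q = 7. AVC there is 254/7 = $36.29 ≤ P, so producing beats shutting down (which would give -$144).

Q = 7; profit = $197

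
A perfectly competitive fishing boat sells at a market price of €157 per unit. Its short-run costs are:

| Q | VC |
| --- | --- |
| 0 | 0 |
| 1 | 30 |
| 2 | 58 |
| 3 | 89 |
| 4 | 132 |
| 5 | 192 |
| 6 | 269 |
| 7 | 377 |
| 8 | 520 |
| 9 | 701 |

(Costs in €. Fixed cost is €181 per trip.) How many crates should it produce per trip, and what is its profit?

Q = 8; profit = €555

Compute π = P·Q − TC at each output: Q=0: -181; Q=1: -54; Q=2: 75; Q=3: 201; Q=4: 315; Q=5: 412; Q=6: 492; Q=7: 541; Q=8: 555; Q=9: 531.
Profit is maximized at Q = 8. AVC there is 520/8 = €65 ≤ P, so producing beats shutting down (which would give -€181).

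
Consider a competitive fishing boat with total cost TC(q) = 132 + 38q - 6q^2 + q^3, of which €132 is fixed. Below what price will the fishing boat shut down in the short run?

€29 per unit

Short-run supply begins at min AVC. From VC = 38q - 6q^2 + q^3, AVC = 38 - 6q + q^2.
At the minimum of AVC, MC = AVC. MC = 38 - 12q + 3q^2; setting MC = AVC gives 2q^2 - 6q = 0, so q = 3. min AVC = 29.
So the shutdown price is €29.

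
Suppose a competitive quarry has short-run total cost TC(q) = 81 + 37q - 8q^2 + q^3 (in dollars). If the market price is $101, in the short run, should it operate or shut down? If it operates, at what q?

Produce at q = 8

From TC, MC = TC'(q) = 37 - 16q + 3q^2 and AVC = VC/q = 37 - 8q + q^2.
The AVC parabola has its vertex at q = 8/2 = 4, where AVC = 37 - 8·4 + 4^2 = $21.
Since P = $101 ≥ min AVC = $21, price covers variable cost and the firm should produce.
Solving P = MC: -64 - 16q + 3q^2 = 0 ⇒ q = -8/3 or 8. On the upward-sloping branch, q* = 8.
Check: AVC at q = 8 is $37 ≤ P, so revenue covers variable cost.
Profit = P·q − TC = 101·8 − 377 = $431.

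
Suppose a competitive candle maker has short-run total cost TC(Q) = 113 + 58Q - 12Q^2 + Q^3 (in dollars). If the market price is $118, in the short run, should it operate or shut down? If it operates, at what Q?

Produce at Q = 10

Variable cost is VC = 58Q - 12Q^2 + Q^3, so AVC = VC/Q = 58 - 12Q + Q^2 and MC = dTC/dQ = 58 - 24Q + 3Q^2.
The AVC parabola has its vertex at Q = 12/2 = 6, where AVC = 58 - 12·6 + 6^2 = $22.
Since P = $118 ≥ min AVC = $22, price covers variable cost and the firm should produce.
P = MC gives -60 - 24Q + 3Q^2 = 0, with roots -2 and 10. Take the larger (rising MC): Q* = 10.
Check: AVC at Q = 10 is $38 ≤ P, so revenue covers variable cost.
Profit = P·Q − TC = 118·10 − 493 = $687.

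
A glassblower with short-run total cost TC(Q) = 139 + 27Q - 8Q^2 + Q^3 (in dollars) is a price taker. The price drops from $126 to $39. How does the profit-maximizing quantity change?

Output falls from 9 to 6

AVC = 27 - 8Q + Q^2, minimized at Q = 4 where min AVC = $11. MC = 27 - 16Q + 3Q^2.
At P = $126 ≥ min AVC, set P = MC on the rising branch: Q = 9.
At P = $39 ≥ min AVC, set P = MC: Q = 6. The firm stays open but cuts output.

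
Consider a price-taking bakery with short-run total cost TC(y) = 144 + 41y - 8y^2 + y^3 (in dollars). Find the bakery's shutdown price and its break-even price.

AVC = 41 - 8y + y^2; minimized at y = 4, giving min AVC = $25. That is the shutdown price.
ATC = 144/y + 41 - 8y + y^2. Setting dATC/dy = −144/y^2 − 8 + 2y = 0 gives y = 6 (since 2·6^3 − 8·6^2 = 144).
min ATC = 144/6 + 41 − 8·6 + 6^2 = $53. That is the break-even price.
Between these two prices the firm operates at a loss; above $53 it earns a profit.

Shutdown price = $25; break-even price = $53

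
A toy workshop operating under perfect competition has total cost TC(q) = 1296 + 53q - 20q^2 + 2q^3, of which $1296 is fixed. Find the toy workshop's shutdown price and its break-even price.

Shutdown price = $3; break-even price = $179

Shutdown price = min AVC. AVC = 53 - 20q + 2q^2, with vertex at q = 5 and minimum $3.
ATC = 1296/q + 53 - 20q + 2q^2. Setting dATC/dq = −1296/q^2 − 20 + 4q = 0 gives q = 9 (since 4·9^3 − 20·9^2 = 1296).
min ATC = 1296/9 + 53 − 20·9 + 2·9^2 = $179. That is the break-even price.
Between these two prices the firm operates at a loss; above $179 it earns a profit.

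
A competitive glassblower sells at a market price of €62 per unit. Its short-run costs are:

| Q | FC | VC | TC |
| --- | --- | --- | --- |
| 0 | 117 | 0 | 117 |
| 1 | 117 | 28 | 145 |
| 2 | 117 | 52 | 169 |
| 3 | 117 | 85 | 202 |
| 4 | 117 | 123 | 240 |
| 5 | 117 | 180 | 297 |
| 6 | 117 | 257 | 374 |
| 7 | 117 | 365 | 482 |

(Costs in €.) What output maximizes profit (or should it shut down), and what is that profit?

Compute π = P·Q − TC at each output: Q=0: -117; Q=1: -83; Q=2: -45; Q=3: -16; Q=4: 8; Q=5: 13; Q=6: -2; Q=7: -48.
Profit is maximized at Q = 5. AVC there is 180/5 = €36 ≤ P, so producing beats shutting down (which would give -€117).

Q = 5; profit = €13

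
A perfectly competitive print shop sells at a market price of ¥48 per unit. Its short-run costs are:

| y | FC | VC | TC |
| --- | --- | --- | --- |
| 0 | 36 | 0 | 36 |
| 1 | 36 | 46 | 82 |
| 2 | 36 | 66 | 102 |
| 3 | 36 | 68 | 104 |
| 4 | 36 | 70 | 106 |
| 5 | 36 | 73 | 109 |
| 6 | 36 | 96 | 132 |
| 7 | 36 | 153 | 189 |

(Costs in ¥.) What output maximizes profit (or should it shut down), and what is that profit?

Compute π = P·y − TC at each output: y=0: -36; y=1: -34; y=2: -6; y=3: 40; y=4: 86; y=5: 131; y=6: 156; y=7: 147.
Profit is maximized at y = 6. AVC there is 96/6 = ¥16 ≤ P, so producing beats shutting down (which would give -¥36).

y = 6; profit = ¥156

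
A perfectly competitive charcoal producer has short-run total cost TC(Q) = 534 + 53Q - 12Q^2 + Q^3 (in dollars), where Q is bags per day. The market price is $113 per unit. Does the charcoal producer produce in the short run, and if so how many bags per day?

Strip out fixed cost: VC = 53Q - 12Q^2 + Q^3. Then AVC = 53 - 12Q + Q^2 and MC = 53 - 24Q + 3Q^2.
AVC hits its minimum where MC = AVC, at Q = 6, giving min AVC = 53 - 12·6 + 6^2 = $17.
Since P = $113 ≥ min AVC = $17, price covers variable cost and the firm should produce.
Set P = MC: 113 = 53 - 24Q + 3Q^2 → -60 - 24Q + 3Q^2 = 0. The roots are Q = -2 and Q = 10; the profit-maximizing output is on the rising part of MC, so Q* = 10.
Check: AVC at Q = 10 is $33 ≤ P, so revenue covers variable cost.
Profit = P·Q − TC = 113·10 − 864 = $266.

Produce at Q = 10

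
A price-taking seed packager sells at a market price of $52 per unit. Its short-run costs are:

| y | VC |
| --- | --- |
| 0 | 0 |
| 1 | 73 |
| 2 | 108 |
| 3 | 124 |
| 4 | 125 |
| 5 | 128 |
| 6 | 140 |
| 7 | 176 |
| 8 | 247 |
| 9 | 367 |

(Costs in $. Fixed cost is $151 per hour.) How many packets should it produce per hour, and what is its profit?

y = 7; profit = $37

Tabulate TR − TC: y=0: -151; y=1: -172; y=2: -155; y=3: -119; y=4: -68; y=5: -19; y=6: 21; y=7: 37; y=8: 18; y=9: -50.
Profit is maximized at y = 7. AVC there is 176/7 = $25.14 ≤ P, so producing beats shutting down (which would give -$151).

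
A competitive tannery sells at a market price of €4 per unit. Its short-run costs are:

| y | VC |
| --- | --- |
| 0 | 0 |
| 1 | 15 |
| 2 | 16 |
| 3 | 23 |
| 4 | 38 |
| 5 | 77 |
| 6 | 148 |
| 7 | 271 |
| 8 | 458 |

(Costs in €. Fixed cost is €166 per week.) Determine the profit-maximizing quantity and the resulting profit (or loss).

Tabulate TR − TC: y=0: -166; y=1: -177; y=2: -174; y=3: -177; y=4: -188; y=5: -223; y=6: -290; y=7: -409; y=8: -592.
Profit is highest at y = 0. Equivalently, the lowest AVC in the table is 23/3 ≈ €7.67 at y = 3, and P = €4 falls below it — price never covers variable cost, so the firm shuts down and loses only its fixed cost.

y = 0 (shut down); profit = -€166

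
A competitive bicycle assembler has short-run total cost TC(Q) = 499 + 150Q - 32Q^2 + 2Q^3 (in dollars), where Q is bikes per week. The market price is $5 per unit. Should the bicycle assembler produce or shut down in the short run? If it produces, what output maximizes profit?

Strip out fixed cost: VC = 150Q - 32Q^2 + 2Q^3. Then AVC = 150 - 32Q + 2Q^2 and MC = 150 - 64Q + 6Q^2.
AVC is minimized where dAVC/dQ = -32 + 4Q = 0, at Q = 8; min AVC = 150 - 32·8 + 2·8^2 = $22.
Since P = $5 < min AVC = $22, price fails to cover variable cost at any output.
Best response: produce nothing and absorb the $499 fixed cost.

Shut down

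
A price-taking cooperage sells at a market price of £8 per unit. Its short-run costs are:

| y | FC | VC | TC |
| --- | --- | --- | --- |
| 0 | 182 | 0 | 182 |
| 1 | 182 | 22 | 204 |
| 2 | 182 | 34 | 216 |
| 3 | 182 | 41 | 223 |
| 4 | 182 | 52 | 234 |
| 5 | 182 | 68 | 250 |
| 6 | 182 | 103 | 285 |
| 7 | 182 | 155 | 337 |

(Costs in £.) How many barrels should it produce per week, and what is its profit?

y = 0 (shut down); profit = -£182

Profit at each row (π = 8y − TC): y=0: -182; y=1: -196; y=2: -200; y=3: -199; y=4: -202; y=5: -210; y=6: -237; y=7: -281.
Profit is highest at y = 0. Equivalently, the lowest AVC in the table is 52/4 ≈ £13 at y = 4, and P = £8 falls below it — price never covers variable cost, so the firm shuts down and loses only its fixed cost.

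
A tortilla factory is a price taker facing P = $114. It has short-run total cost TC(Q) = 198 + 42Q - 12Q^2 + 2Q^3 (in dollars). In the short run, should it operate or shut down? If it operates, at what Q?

From TC, MC = TC'(Q) = 42 - 24Q + 6Q^2 and AVC = VC/Q = 42 - 12Q + 2Q^2.
The AVC parabola has its vertex at Q = 12/4 = 3, where AVC = 42 - 12·3 + 2·3^2 = $24.
Because $114 ≥ $24, revenue can cover variable cost; the firm operates.
P = MC gives -72 - 24Q + 6Q^2 = 0, with roots -2 and 6. Take the larger (rising MC): Q* = 6.
Check: AVC at Q = 6 is $42 ≤ P, so revenue covers variable cost.
Profit = P·Q − TC = 114·6 − 450 = $234.

Produce at Q = 6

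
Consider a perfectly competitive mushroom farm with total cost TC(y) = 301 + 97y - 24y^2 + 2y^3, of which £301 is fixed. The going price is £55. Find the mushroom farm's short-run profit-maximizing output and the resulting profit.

AVC = 97 - 24y + 2y^2 has its minimum £25 at y = 6; price £55 clears that bar, so the firm operates.
MC = 97 - 48y + 6y^2. Setting P = MC and taking the root on the rising branch gives y* = 7.
TR = 55·7 = 385. TC = 301 + 189 = 490. Profit = 385 − 490 = -£105.
Shutting down would mean losing the fixed cost of £301, so operating at a loss of £105 is better by £196.

Profit = -£105 at y = 7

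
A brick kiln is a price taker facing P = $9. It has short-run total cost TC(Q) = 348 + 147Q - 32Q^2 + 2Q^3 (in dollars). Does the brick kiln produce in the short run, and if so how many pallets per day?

Shut down

Strip out fixed cost: VC = 147Q - 32Q^2 + 2Q^3. Then AVC = 147 - 32Q + 2Q^2 and MC = 147 - 64Q + 6Q^2.
The AVC parabola has its vertex at Q = 32/4 = 8, where AVC = 147 - 32·8 + 2·8^2 = $19.
P = $9 lies below min AVC = $19; no output level covers variable cost.
The firm minimizes its loss by shutting down and losing only its fixed cost of $348.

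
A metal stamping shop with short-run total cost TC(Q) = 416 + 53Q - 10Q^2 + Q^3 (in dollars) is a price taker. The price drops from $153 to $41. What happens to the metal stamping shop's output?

Output falls from 10 to 6

AVC = 53 - 10Q + Q^2, minimized at Q = 5 where min AVC = $28. MC = 53 - 20Q + 3Q^2.
At P = $153 ≥ min AVC, set P = MC on the rising branch: Q = 10.
At P = $41 ≥ min AVC, set P = MC: Q = 6. The firm stays open but cuts output.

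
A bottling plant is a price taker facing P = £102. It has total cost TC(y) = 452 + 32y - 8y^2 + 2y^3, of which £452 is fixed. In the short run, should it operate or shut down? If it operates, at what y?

Produce at y = 5

Variable cost is VC = 32y - 8y^2 + 2y^3, so AVC = VC/y = 32 - 8y + 2y^2 and MC = dTC/dy = 32 - 16y + 6y^2.
AVC is minimized where dAVC/dy = -8 + 4y = 0, at y = 2; min AVC = 32 - 8·2 + 2·2^2 = £24.
P = £102 exceeds min AVC = £24, so the firm stays open.
Set P = MC: 102 = 32 - 16y + 6y^2 → -70 - 16y + 6y^2 = 0. The roots are y = -7/3 and y = 5; the profit-maximizing output is on the rising part of MC, so y* = 5.
Check: AVC at y = 5 is £42 ≤ P, so revenue covers variable cost.
Profit = P·y − TC = 102·5 − 662 = -£152, a loss, but smaller than the £452 fixed cost the firm would lose by shutting down.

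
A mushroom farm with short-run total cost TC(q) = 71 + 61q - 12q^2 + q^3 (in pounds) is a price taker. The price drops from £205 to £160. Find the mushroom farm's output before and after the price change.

Output falls from 12 to 11

MC = 61 - 24q + 3q^2; the shutdown threshold is min AVC = £25 (at q = 6).
At P = £205 ≥ min AVC, set P = MC on the rising branch: q = 12.
At P = £160 ≥ min AVC, set P = MC: q = 11. The firm stays open but cuts output.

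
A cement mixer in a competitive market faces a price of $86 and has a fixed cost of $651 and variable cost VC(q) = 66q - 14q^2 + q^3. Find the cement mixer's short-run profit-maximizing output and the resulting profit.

Profit = -$51 at q = 10

AVC = 66 - 14q + q^2; min AVC = $17 at q = 7. Since P = $86 ≥ min AVC, the firm produces.
With MC = 66 - 28q + 3q^2, P = MC on the upward-sloping part at q* = 10.
TR = 86·10 = 860. TC = 651 + 260 = 911. Profit = 860 − 911 = -$51.
By producing, the firm covers all variable cost plus $600 of fixed cost; shutting down would lose the full $651.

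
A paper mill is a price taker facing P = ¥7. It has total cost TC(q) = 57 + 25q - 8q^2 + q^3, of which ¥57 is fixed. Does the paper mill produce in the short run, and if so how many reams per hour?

Strip out fixed cost: VC = 25q - 8q^2 + q^3. Then AVC = 25 - 8q + q^2 and MC = 25 - 16q + 3q^2.
AVC is minimized where dAVC/dq = -8 + 2q = 0, at q = 4; min AVC = 25 - 8·4 + 4^2 = ¥9.
With P < min AVC (¥7 < ¥9), every unit sold adds to the loss.
The firm minimizes its loss by shutting down and losing only its fixed cost of ¥57.

Shut down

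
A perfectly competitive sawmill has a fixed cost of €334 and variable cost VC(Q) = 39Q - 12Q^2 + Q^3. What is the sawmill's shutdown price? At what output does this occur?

€3 per unit, at Q = 6

The firm shuts down when price falls below the minimum of average variable cost. AVC = VC/Q = 39 - 12Q + Q^2.
At the minimum of AVC, MC = AVC. MC = 39 - 24Q + 3Q^2; setting MC = AVC gives 2Q^2 - 12Q = 0, so Q = 6. min AVC = 3.
The firm shuts down for any P below €3.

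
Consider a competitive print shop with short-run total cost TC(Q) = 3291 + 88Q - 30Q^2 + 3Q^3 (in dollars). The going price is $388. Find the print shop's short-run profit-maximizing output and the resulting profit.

AVC = 88 - 30Q + 3Q^2 has its minimum $13 at Q = 5; price $388 clears that bar, so the firm operates.
MC = 88 - 60Q + 9Q^2. Setting P = MC and taking the root on the rising branch gives Q* = 10.
TR = 388·10 = 3880. TC = 3291 + 880 = 4171. Profit = 3880 − 4171 = -$291.
Shutting down would mean losing the fixed cost of $3291, so operating at a loss of $291 is better by $3000.

Profit = -$291 at Q = 10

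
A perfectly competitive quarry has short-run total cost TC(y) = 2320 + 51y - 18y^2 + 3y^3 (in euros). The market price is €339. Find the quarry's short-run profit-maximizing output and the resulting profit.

Profit = -€400 at y = 8

AVC = 51 - 18y + 3y^2; min AVC = €24 at y = 3. Since P = €339 ≥ min AVC, the firm produces.
MC = 51 - 36y + 9y^2. Setting P = MC and taking the root on the rising branch gives y* = 8.
TR = 339·8 = 2712. TC = 2320 + 792 = 3112. Profit = 2712 − 3112 = -€400.
Shutting down would mean losing the fixed cost of €2320, so operating at a loss of €400 is better by €1920.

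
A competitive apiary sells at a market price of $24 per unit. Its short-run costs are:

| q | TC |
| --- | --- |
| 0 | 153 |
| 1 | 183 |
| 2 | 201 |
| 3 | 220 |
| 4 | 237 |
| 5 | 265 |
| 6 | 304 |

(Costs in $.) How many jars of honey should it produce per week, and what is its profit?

q = 4; profit = -$141

Compute π = P·q − TC at each output: q=0: -153; q=1: -159; q=2: -153; q=3: -148; q=4: -141; q=5: -145; q=6: -160.
Profit is maximized at q = 4. AVC there is 84/4 = $21 ≤ P, so producing beats shutting down (which would give -$153).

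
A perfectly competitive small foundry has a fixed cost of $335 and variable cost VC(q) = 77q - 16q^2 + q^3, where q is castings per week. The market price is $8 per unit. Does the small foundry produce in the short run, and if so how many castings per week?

From TC, MC = TC'(q) = 77 - 32q + 3q^2 and AVC = VC/q = 77 - 16q + q^2.
AVC is minimized where dAVC/dq = -16 + 2q = 0, at q = 8; min AVC = 77 - 16·8 + 8^2 = $13.
Since P = $8 < min AVC = $13, price fails to cover variable cost at any output.
Shutting down limits the loss to fixed cost, $335.

Shut down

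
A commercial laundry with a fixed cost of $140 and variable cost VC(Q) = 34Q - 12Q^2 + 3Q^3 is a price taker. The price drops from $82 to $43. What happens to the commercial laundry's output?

Output falls from 4 to 3

MC = 34 - 24Q + 9Q^2; the shutdown threshold is min AVC = $22 (at Q = 2).
With P = $82 above the shutdown price, P = MC gives Q = 4.
At P = $43 ≥ min AVC, set P = MC: Q = 3. The firm stays open but cuts output.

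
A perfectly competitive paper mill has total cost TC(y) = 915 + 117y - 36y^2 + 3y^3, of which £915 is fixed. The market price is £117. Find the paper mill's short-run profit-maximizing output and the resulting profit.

AVC = 117 - 36y + 3y^2; min AVC = £9 at y = 6. Since P = £117 ≥ min AVC, the firm produces.
With MC = 117 - 72y + 9y^2, P = MC on the upward-sloping part at y* = 8.
TR = 117·8 = 936. TC = 915 + 168 = 1083. Profit = 936 − 1083 = -£147.
Shutting down would mean losing the fixed cost of £915, so operating at a loss of £147 is better by £768.

Profit = -£147 at y = 8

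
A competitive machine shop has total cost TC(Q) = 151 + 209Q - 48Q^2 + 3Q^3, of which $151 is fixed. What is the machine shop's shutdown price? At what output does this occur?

$17 per unit, at Q = 8

The firm shuts down when price falls below the minimum of average variable cost. AVC = VC/Q = 209 - 48Q + 3Q^2.
dAVC/dQ = -48 + 6Q = 0 gives Q = 8. min AVC = 209 - 48·8 + 3·8^2 = 17.
So the shutdown price is $17.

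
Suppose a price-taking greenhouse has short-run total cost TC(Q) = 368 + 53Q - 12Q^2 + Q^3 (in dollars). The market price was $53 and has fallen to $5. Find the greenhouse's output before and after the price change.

Output falls from 8 to 0 (the firm shuts down)

MC = 53 - 24Q + 3Q^2; the shutdown threshold is min AVC = $17 (at Q = 6).
With P = $53 above the shutdown price, P = MC gives Q = 8.
At P = $5 < min AVC = $17, price no longer covers variable cost at any output, so the firm shuts down: Q = 0.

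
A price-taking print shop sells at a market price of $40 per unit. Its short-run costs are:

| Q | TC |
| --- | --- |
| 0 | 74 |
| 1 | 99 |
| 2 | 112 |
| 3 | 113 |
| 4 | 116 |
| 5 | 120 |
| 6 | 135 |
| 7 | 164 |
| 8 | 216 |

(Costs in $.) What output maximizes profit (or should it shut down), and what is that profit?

Q = 7; profit = $116

Profit at each row (π = 40Q − TC): Q=0: -74; Q=1: -59; Q=2: -32; Q=3: 7; Q=4: 44; Q=5: 80; Q=6: 105; Q=7: 116; Q=8: 104.
Profit is maximized at Q = 7. AVC there is 90/7 = $12.86 ≤ P, so producing beats shutting down (which would give -$74).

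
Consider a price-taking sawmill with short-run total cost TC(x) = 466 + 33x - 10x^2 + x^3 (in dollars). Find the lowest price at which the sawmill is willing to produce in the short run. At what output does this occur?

$8 per unit, at x = 5

Short-run supply begins at min AVC. From VC = 33x - 10x^2 + x^3, AVC = 33 - 10x + x^2.
At the minimum of AVC, MC = AVC. MC = 33 - 20x + 3x^2; setting MC = AVC gives 2x^2 - 10x = 0, so x = 5. min AVC = 8.
The firm shuts down for any P below $8.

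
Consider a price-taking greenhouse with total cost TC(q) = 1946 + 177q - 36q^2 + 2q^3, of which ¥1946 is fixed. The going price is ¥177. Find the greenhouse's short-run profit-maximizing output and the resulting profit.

Profit = -¥218 at q = 12

AVC = 177 - 36q + 2q^2; min AVC = ¥15 at q = 9. Since P = ¥177 ≥ min AVC, the firm produces.
With MC = 177 - 72q + 6q^2, P = MC on the upward-sloping part at q* = 12.
TR = 177·12 = 2124. TC = 1946 + 396 = 2342. Profit = 2124 − 2342 = -¥218.
By producing, the firm covers all variable cost plus ¥1728 of fixed cost; shutting down would lose the full ¥1946.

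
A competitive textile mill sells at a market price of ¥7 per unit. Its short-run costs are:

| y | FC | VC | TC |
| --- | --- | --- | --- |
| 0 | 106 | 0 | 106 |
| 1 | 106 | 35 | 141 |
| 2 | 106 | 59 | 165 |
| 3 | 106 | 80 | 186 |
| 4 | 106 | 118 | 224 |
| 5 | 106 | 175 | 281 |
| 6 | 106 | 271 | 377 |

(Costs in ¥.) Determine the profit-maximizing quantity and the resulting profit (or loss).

y = 0 (shut down); profit = -¥106

Tabulate TR − TC: y=0: -106; y=1: -134; y=2: -151; y=3: -165; y=4: -196; y=5: -246; y=6: -335.
Profit is highest at y = 0. Equivalently, the lowest AVC in the table is 80/3 ≈ ¥26.67 at y = 3, and P = ¥7 falls below it — price never covers variable cost, so the firm shuts down and loses only its fixed cost.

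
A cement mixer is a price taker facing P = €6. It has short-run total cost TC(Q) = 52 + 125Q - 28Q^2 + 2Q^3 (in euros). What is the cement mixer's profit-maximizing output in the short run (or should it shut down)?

Shut down

Strip out fixed cost: VC = 125Q - 28Q^2 + 2Q^3. Then AVC = 125 - 28Q + 2Q^2 and MC = 125 - 56Q + 6Q^2.
AVC hits its minimum where MC = AVC, at Q = 7, giving min AVC = 125 - 28·7 + 2·7^2 = €27.
With P < min AVC (€6 < €27), every unit sold adds to the loss.
Shutting down limits the loss to fixed cost, €52.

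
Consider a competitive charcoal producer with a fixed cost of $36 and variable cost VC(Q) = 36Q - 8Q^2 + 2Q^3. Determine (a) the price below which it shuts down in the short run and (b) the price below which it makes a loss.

Shutdown price = $28; break-even price = $42

AVC = 36 - 8Q + 2Q^2; minimized at Q = 2, giving min AVC = $28. That is the shutdown price.
ATC = 36/Q + 36 - 8Q + 2Q^2. Setting dATC/dQ = −36/Q^2 − 8 + 4Q = 0 gives Q = 3 (since 4·3^3 − 8·3^2 = 36).
min ATC = 36/3 + 36 − 8·3 + 2·3^2 = $42. That is the break-even price.
For $28 ≤ P < $42 the firm produces at a loss; below $28 it shuts down.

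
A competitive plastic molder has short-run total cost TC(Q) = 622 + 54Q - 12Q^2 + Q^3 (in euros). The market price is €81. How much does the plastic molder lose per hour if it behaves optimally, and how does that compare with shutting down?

Profit = -€136 at Q = 9

AVC = 54 - 12Q + Q^2; min AVC = €18 at Q = 6. Since P = €81 ≥ min AVC, the firm produces.
MC = 54 - 24Q + 3Q^2. Setting P = MC and taking the root on the rising branch gives Q* = 9.
TR = 81·9 = 729. TC = 622 + 243 = 865. Profit = 729 − 865 = -€136.
Shutting down would mean losing the fixed cost of €622, so operating at a loss of €136 is better by €486.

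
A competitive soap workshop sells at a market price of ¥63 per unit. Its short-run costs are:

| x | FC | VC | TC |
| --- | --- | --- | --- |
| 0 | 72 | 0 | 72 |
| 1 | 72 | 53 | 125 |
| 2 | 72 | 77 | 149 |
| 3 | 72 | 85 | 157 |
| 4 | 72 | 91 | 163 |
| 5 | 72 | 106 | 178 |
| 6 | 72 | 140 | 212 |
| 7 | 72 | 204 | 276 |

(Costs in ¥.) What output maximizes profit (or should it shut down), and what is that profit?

x = 6; profit = ¥166

Tabulate TR − TC: x=0: -72; x=1: -62; x=2: -23; x=3: 32; x=4: 89; x=5: 137; x=6: 166; x=7: 165.
Profit is maximized at x = 6. AVC there is 140/6 = ¥23.33 ≤ P, so producing beats shutting down (which would give -¥72).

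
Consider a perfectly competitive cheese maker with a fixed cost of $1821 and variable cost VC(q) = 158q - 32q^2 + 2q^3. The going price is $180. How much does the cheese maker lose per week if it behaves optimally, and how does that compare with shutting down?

Profit = -$369 at q = 11

AVC = 158 - 32q + 2q^2 has its minimum $30 at q = 8; price $180 clears that bar, so the firm operates.
MC = 158 - 64q + 6q^2. Setting P = MC and taking the root on the rising branch gives q* = 11.
TR = 180·11 = 1980. TC = 1821 + 528 = 2349. Profit = 1980 − 2349 = -$369.
By producing, the firm covers all variable cost plus $1452 of fixed cost; shutting down would lose the full $1821.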